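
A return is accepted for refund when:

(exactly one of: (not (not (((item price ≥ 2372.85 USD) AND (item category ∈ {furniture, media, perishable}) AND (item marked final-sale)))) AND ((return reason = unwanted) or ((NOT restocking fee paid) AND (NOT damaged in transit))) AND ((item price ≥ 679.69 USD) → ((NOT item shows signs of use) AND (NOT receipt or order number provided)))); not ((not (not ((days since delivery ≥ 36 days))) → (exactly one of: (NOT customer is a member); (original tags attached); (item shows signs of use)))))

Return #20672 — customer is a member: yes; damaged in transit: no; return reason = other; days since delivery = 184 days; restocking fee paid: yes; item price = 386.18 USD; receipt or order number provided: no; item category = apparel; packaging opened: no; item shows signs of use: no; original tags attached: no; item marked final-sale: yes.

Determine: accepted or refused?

Accepted

Atomic conditions:
  item price ≥ 2372.85 USD: 386.18 ≥ 2372.85 is false
  item category ∈ {furniture, media, perishable}: apparel is not in the set → false
  item marked final-sale: yes → true
  return reason = unwanted: other == unwanted is false
  NOT restocking fee paid: yes → false
  NOT damaged in transit: no → true
  item price ≥ 679.69 USD: 386.18 ≥ 679.69 is false
  NOT item shows signs of use: no → true
  NOT receipt or order number provided: no → true
  days since delivery ≥ 36 days: 184 ≥ 36 is true
  NOT customer is a member: yes → false
  original tags attached: no → false
  item shows signs of use: no → false
Combine:
[1.1.1.1] false AND false AND true = false
[1.1.1] NOT false = true
[1.1] NOT true = false
[1.2.2] false AND true = false
[1.2] false OR false = false
[1.3.2] true AND true = true
[1.3] false → true (antecedent false ⇒ implication holds) = true
[1] false AND false AND true = false
[2.1.1.1] NOT true = false
[2.1.1] NOT false = true
[2.1.2] exactly-one(false, false, false) = false
[2.1] true → false = false
[2] NOT false = true
[root] exactly-one(false, true) = true
Overall: true → accepted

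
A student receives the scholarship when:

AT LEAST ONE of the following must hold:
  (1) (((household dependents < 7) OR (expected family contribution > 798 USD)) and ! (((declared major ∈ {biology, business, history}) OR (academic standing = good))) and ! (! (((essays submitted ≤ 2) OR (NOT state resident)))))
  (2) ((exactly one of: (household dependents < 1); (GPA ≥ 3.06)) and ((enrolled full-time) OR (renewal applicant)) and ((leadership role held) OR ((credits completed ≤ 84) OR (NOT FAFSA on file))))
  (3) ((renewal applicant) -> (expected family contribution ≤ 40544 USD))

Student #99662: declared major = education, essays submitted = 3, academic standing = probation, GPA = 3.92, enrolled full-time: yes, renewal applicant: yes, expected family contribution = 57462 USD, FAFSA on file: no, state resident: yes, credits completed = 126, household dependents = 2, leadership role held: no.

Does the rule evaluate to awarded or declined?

Atomic conditions:
  household dependents < 7: 2 < 7 is true
  expected family contribution > 798 USD: 57462 > 798 is true
  declared major ∈ {biology, business, history}: education is not in the set → false
  academic standing = good: probation == good is false
  essays submitted ≤ 2: 3 ≤ 2 is false
  NOT state resident: yes → false
  household dependents < 1: 2 < 1 is false
  GPA ≥ 3.06: 3.92 ≥ 3.06 is true
  enrolled full-time: yes → true
  renewal applicant: yes → true
  leadership role held: no → false
  credits completed ≤ 84: 126 ≤ 84 is false
  NOT FAFSA on file: no → true
  expected family contribution ≤ 40544 USD: 57462 ≤ 40544 is false
Combine:
[1.1] true OR true = true
[1.2.1] false OR false = false
[1.2] NOT false = true
[1.3.1.1] false OR false = false
[1.3.1] NOT false = true
[1.3] NOT true = false
[1] true AND true AND false = false
[2.1] exactly-one(false, true) = true
[2.2] true OR true = true
[2.3.2] false OR true = true
[2.3] false OR true = true
[2] true AND true AND true = true
[3] true → false = false
[root] false OR true OR false = true
Overall: true → awarded

Awarded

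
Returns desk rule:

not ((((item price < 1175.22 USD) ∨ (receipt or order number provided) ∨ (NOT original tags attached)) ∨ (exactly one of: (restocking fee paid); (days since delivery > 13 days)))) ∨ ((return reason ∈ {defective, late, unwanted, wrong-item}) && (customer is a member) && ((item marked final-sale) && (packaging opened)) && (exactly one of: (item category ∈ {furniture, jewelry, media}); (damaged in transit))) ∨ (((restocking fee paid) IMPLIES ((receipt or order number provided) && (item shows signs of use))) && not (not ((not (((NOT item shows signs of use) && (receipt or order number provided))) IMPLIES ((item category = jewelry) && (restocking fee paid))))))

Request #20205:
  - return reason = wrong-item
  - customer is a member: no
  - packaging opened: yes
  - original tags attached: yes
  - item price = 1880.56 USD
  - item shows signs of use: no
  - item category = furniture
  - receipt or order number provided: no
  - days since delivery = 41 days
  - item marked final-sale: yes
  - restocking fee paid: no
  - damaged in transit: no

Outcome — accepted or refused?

Atomic conditions:
  item price < 1175.22 USD: 1880.56 < 1175.22 is false
  receipt or order number provided: no → false
  NOT original tags attached: yes → false
  restocking fee paid: no → false
  days since delivery > 13 days: 41 > 13 is true
  return reason ∈ {defective, late, unwanted, wrong-item}: wrong-item is in the set → true
  customer is a member: no → false
  item marked final-sale: yes → true
  packaging opened: yes → true
  item category ∈ {furniture, jewelry, media}: furniture is in the set → true
  damaged in transit: no → false
  item shows signs of use: no → false
  NOT item shows signs of use: no → true
  item category = jewelry: furniture == jewelry is false
Combine:
[1.1.1] false OR false OR false = false
[1.1.2] exactly-one(false, true) = true
[1.1] false OR true = true
[1] NOT true = false
[2.3] true AND true = true
[2.4] exactly-one(true, false) = true
[2] true AND false AND true AND true = false
[3.1.2] false AND false = false
[3.1] false → false (antecedent false ⇒ implication holds) = true
[3.2.1.1.1.1] true AND false = false
[3.2.1.1.1] NOT false = true
[3.2.1.1.2] false AND false = false
[3.2.1.1] true → false = false
[3.2.1] NOT false = true
[3.2] NOT true = false
[3] true AND false = false
[root] false OR false OR false = false
Overall: false → refused

Refused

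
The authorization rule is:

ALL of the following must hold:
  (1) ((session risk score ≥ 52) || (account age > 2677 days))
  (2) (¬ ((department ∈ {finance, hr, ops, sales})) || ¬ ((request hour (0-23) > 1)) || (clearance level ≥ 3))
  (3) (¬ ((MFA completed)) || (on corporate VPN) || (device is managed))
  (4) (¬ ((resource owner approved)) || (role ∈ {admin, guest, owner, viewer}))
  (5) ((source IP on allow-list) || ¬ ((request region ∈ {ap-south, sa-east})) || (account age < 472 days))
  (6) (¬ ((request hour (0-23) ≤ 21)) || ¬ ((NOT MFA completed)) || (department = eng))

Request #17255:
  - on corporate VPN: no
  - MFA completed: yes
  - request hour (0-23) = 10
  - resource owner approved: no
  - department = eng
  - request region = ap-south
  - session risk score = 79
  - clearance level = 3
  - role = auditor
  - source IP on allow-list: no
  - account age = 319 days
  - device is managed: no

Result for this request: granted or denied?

Denied

Atomic conditions:
  session risk score ≥ 52: 79 ≥ 52 is true
  account age > 2677 days: 319 > 2677 is false
  department ∈ {finance, hr, ops, sales}: eng is not in the set → false
  request hour (0-23) > 1: 10 > 1 is true
  clearance level ≥ 3: 3 ≥ 3 is true
  MFA completed: yes → true
  on corporate VPN: no → false
  device is managed: no → false
  resource owner approved: no → false
  role ∈ {admin, guest, owner, viewer}: auditor is not in the set → false
  source IP on allow-list: no → false
  request region ∈ {ap-south, sa-east}: ap-south is in the set → true
  account age < 472 days: 319 < 472 is true
  request hour (0-23) ≤ 21: 10 ≤ 21 is true
  NOT MFA completed: yes → false
  department = eng: eng == eng is true
Combine:
[1] true OR false = true
[2.1] NOT false = true
[2.2] NOT true = false
[2] true OR false OR true = true
[3.1] NOT true = false
[3] false OR false OR false = false
[4.1] NOT false = true
[4] true OR false = true
[5.2] NOT true = false
[5] false OR false OR true = true
[6.1] NOT true = false
[6.2] NOT false = true
[6] false OR true OR true = true
[root] true AND true AND false AND true AND true AND true = false
Overall: false → denied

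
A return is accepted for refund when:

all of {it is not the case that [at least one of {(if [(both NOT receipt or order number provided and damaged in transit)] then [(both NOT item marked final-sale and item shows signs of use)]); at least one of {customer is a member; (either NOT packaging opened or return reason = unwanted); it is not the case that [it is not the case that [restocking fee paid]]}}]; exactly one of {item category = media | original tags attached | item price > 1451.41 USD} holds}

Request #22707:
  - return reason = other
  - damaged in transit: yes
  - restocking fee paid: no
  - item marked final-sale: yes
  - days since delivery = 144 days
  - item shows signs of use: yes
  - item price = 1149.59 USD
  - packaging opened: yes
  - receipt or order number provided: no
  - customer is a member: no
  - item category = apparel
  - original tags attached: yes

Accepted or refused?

Accepted

Atomic conditions:
  NOT receipt or order number provided: no → true
  damaged in transit: yes → true
  NOT item marked final-sale: yes → false
  item shows signs of use: yes → true
  customer is a member: no → false
  NOT packaging opened: yes → false
  return reason = unwanted: other == unwanted is false
  restocking fee paid: no → false
  item category = media: apparel == media is false
  original tags attached: yes → true
  item price > 1451.41 USD: 1149.59 > 1451.41 is false
Combine:
[1.1.1.1] true AND true = true
[1.1.1.2] false AND true = false
[1.1.1] true → false = false
[1.1.2.2] false OR false = false
[1.1.2.3.1] NOT false = true
[1.1.2.3] NOT true = false
[1.1.2] false OR false OR false = false
[1.1] false OR false = false
[1] NOT false = true
[2] exactly-one(false, true, false) = true
[root] true AND true = true
Overall: true → accepted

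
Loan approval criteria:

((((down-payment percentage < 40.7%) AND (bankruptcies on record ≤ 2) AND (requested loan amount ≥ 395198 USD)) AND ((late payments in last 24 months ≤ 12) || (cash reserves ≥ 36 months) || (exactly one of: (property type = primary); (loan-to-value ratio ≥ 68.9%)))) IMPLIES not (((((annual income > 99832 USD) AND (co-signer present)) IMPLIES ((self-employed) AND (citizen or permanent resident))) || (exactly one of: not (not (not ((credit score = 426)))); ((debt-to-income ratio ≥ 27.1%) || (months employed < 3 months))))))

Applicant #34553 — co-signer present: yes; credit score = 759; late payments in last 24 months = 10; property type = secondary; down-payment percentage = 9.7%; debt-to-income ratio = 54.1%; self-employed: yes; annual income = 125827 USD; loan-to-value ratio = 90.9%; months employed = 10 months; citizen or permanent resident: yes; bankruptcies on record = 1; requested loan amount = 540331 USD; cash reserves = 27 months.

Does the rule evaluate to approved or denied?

Atomic conditions:
  down-payment percentage < 40.7%: 9.7 < 40.7 is true
  bankruptcies on record ≤ 2: 1 ≤ 2 is true
  requested loan amount ≥ 395198 USD: 540331 ≥ 395198 is true
  late payments in last 24 months ≤ 12: 10 ≤ 12 is true
  cash reserves ≥ 36 months: 27 ≥ 36 is false
  property type = primary: secondary == primary is false
  loan-to-value ratio ≥ 68.9%: 90.9 ≥ 68.9 is true
  annual income > 99832 USD: 125827 > 99832 is true
  co-signer present: yes → true
  self-employed: yes → true
  citizen or permanent resident: yes → true
  credit score = 426: 759 == 426 is false
  debt-to-income ratio ≥ 27.1%: 54.1 ≥ 27.1 is true
  months employed < 3 months: 10 < 3 is false
Combine:
[1.1] true AND true AND true = true
[1.2.3] exactly-one(false, true) = true
[1.2] true OR false OR true = true
[1] true AND true = true
[2.1.1.1] true AND true = true
[2.1.1.2] true AND true = true
[2.1.1] true → true = true
[2.1.2.1.1.1] NOT false = true
[2.1.2.1.1] NOT true = false
[2.1.2.1] NOT false = true
[2.1.2.2] true OR false = true
[2.1.2] exactly-one(true, true) = false
[2.1] true OR false = true
[2] NOT true = false
[root] true → false = false
Overall: false → denied

Denied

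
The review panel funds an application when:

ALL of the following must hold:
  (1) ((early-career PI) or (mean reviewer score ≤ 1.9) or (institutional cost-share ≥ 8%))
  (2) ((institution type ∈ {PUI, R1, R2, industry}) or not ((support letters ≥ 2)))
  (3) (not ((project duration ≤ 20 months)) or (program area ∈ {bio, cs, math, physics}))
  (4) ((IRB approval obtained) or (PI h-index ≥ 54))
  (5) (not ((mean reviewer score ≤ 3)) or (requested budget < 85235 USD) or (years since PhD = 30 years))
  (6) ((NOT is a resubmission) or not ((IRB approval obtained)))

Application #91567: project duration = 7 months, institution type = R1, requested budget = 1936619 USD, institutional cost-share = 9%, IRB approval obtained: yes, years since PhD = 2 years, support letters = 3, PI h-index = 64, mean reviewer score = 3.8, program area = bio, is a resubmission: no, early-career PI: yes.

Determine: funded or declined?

Atomic conditions:
  early-career PI: yes → true
  mean reviewer score ≤ 1.9: 3.8 ≤ 1.9 is false
  institutional cost-share ≥ 8%: 9 ≥ 8 is true
  institution type ∈ {PUI, R1, R2, industry}: R1 is in the set → true
  support letters ≥ 2: 3 ≥ 2 is true
  project duration ≤ 20 months: 7 ≤ 20 is true
  program area ∈ {bio, cs, math, physics}: bio is in the set → true
  IRB approval obtained: yes → true
  PI h-index ≥ 54: 64 ≥ 54 is true
  mean reviewer score ≤ 3: 3.8 ≤ 3 is false
  requested budget < 85235 USD: 1936619 < 85235 is false
  years since PhD = 30 years: 2 == 30 is false
  NOT is a resubmission: no → true
Combine:
[1] true OR false OR true = true
[2.2] NOT true = false
[2] true OR false = true
[3.1] NOT true = false
[3] false OR true = true
[4] true OR true = true
[5.1] NOT false = true
[5] true OR false OR false = true
[6.2] NOT true = false
[6] true OR false = true
[root] true AND true AND true AND true AND true AND true = true
Overall: true → funded

Funded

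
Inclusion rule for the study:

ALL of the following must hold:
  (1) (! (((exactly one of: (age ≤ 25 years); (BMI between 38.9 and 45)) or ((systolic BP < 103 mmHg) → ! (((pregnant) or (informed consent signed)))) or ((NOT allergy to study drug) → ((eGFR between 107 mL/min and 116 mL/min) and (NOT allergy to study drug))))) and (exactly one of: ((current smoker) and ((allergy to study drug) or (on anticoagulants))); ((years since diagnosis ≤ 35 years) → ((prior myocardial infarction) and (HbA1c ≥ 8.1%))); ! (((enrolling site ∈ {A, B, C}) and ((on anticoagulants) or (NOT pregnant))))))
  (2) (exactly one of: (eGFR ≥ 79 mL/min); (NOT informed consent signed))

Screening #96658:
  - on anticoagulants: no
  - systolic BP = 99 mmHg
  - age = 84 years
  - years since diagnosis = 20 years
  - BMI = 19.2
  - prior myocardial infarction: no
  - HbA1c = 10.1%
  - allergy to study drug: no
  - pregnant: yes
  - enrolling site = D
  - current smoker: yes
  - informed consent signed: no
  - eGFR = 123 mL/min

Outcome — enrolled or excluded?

Atomic conditions:
  age ≤ 25 years: 84 ≤ 25 is false
  BMI between 38.9 and 45: 19.2 in [38.9, 45] is false
  systolic BP < 103 mmHg: 99 < 103 is true
  pregnant: yes → true
  informed consent signed: no → false
  NOT allergy to study drug: no → true
  eGFR between 107 mL/min and 116 mL/min: 123 in [107, 116] is false
  current smoker: yes → true
  allergy to study drug: no → false
  on anticoagulants: no → false
  years since diagnosis ≤ 35 years: 20 ≤ 35 is true
  prior myocardial infarction: no → false
  HbA1c ≥ 8.1%: 10.1 ≥ 8.1 is true
  enrolling site ∈ {A, B, C}: D is not in the set → false
  NOT pregnant: yes → false
  eGFR ≥ 79 mL/min: 123 ≥ 79 is true
  NOT informed consent signed: no → true
Combine:
[1.1.1.1] exactly-one(false, false) = false
[1.1.1.2.2.1] true OR false = true
[1.1.1.2.2] NOT true = false
[1.1.1.2] true → false = false
[1.1.1.3.2] false AND true = false
[1.1.1.3] true → false = false
[1.1.1] false OR false OR false = false
[1.1] NOT false = true
[1.2.1.2] false OR false = false
[1.2.1] true AND false = false
[1.2.2.2] false AND true = false
[1.2.2] true → false = false
[1.2.3.1.2] false OR false = false
[1.2.3.1] false AND false = false
[1.2.3] NOT false = true
[1.2] exactly-one(false, false, true) = true
[1] true AND true = true
[2] exactly-one(true, true) = false
[root] true AND false = false
Overall: false → excluded

Excluded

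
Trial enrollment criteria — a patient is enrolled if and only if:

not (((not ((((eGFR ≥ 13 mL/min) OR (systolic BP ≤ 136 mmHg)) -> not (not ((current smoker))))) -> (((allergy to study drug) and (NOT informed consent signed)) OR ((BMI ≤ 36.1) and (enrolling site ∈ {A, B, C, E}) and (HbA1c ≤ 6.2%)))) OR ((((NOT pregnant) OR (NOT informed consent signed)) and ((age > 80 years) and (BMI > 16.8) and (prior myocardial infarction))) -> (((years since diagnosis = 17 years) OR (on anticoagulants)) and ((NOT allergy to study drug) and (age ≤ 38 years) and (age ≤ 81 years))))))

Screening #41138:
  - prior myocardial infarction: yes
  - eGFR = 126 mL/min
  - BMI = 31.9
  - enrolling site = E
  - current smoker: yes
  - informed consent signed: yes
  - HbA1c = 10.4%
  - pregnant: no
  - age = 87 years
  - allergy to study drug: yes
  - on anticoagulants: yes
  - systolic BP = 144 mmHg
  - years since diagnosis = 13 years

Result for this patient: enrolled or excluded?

Atomic conditions:
  eGFR ≥ 13 mL/min: 126 ≥ 13 is true
  systolic BP ≤ 136 mmHg: 144 ≤ 136 is false
  current smoker: yes → true
  allergy to study drug: yes → true
  NOT informed consent signed: yes → false
  BMI ≤ 36.1: 31.9 ≤ 36.1 is true
  enrolling site ∈ {A, B, C, E}: E is in the set → true
  HbA1c ≤ 6.2%: 10.4 ≤ 6.2 is false
  NOT pregnant: no → true
  age > 80 years: 87 > 80 is true
  BMI > 16.8: 31.9 > 16.8 is true
  prior myocardial infarction: yes → true
  years since diagnosis = 17 years: 13 == 17 is false
  on anticoagulants: yes → true
  NOT allergy to study drug: yes → false
  age ≤ 38 years: 87 ≤ 38 is false
  age ≤ 81 years: 87 ≤ 81 is false
Combine:
[1.1.1.1.1] true OR false = true
[1.1.1.1.2.1] NOT true = false
[1.1.1.1.2] NOT false = true
[1.1.1.1] true → true = true
[1.1.1] NOT true = false
[1.1.2.1] true AND false = false
[1.1.2.2] true AND true AND false = false
[1.1.2] false OR false = false
[1.1] false → false (antecedent false ⇒ implication holds) = true
[1.2.1.1] true OR false = true
[1.2.1.2] true AND true AND true = true
[1.2.1] true AND true = true
[1.2.2.1] false OR true = true
[1.2.2.2] false AND false AND false = false
[1.2.2] true AND false = false
[1.2] true → false = false
[1] true OR false = true
[root] NOT true = false
Overall: false → excluded

Excluded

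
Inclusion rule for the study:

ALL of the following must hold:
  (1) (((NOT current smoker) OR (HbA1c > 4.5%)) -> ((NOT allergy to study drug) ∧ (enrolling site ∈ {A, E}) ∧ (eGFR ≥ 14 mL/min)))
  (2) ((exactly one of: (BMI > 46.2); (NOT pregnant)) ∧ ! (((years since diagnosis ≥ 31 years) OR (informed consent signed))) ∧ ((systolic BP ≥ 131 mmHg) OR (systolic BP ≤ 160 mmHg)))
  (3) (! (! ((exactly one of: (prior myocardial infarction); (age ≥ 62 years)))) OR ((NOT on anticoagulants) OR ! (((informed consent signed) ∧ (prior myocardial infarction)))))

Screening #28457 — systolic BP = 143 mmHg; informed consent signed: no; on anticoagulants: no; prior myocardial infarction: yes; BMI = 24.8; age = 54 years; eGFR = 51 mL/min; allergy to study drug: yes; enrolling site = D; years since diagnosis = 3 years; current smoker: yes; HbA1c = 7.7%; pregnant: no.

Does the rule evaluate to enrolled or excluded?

Atomic conditions:
  NOT current smoker: yes → false
  HbA1c > 4.5%: 7.7 > 4.5 is true
  NOT allergy to study drug: yes → false
  enrolling site ∈ {A, E}: D is not in the set → false
  eGFR ≥ 14 mL/min: 51 ≥ 14 is true
  BMI > 46.2: 24.8 > 46.2 is false
  NOT pregnant: no → true
  years since diagnosis ≥ 31 years: 3 ≥ 31 is false
  informed consent signed: no → false
  systolic BP ≥ 131 mmHg: 143 ≥ 131 is true
  systolic BP ≤ 160 mmHg: 143 ≤ 160 is true
  prior myocardial infarction: yes → true
  age ≥ 62 years: 54 ≥ 62 is false
  NOT on anticoagulants: no → true
Combine:
[1.1] false OR true = true
[1.2] false AND false AND true = false
[1] true → false = false
[2.1] exactly-one(false, true) = true
[2.2.1] false OR false = false
[2.2] NOT false = true
[2.3] true OR true = true
[2] true AND true AND true = true
[3.1.1.1] exactly-one(true, false) = true
[3.1.1] NOT true = false
[3.1] NOT false = true
[3.2.2.1] false AND true = false
[3.2.2] NOT false = true
[3.2] true OR true = true
[3] true OR true = true
[root] false AND true AND true = false
Overall: false → excluded

Excluded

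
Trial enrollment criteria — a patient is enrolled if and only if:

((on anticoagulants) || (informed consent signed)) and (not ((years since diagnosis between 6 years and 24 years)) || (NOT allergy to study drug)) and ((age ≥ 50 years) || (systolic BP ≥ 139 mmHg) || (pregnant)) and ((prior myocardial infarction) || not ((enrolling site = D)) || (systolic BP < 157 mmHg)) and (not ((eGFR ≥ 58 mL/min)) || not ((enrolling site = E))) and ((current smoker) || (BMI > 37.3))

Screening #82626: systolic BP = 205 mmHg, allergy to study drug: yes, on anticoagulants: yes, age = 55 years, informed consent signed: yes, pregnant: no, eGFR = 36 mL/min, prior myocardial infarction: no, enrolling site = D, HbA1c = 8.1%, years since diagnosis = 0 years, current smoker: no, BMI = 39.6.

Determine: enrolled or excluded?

Excluded

Atomic conditions:
  on anticoagulants: yes → true
  informed consent signed: yes → true
  years since diagnosis between 6 years and 24 years: 0 in [6, 24] is false
  NOT allergy to study drug: yes → false
  age ≥ 50 years: 55 ≥ 50 is true
  systolic BP ≥ 139 mmHg: 205 ≥ 139 is true
  pregnant: no → false
  prior myocardial infarction: no → false
  enrolling site = D: D == D is true
  systolic BP < 157 mmHg: 205 < 157 is false
  eGFR ≥ 58 mL/min: 36 ≥ 58 is false
  enrolling site = E: D == E is false
  current smoker: no → false
  BMI > 37.3: 39.6 > 37.3 is true
Combine:
[1] true OR true = true
[2.1] NOT false = true
[2] true OR false = true
[3] true OR true OR false = true
[4.2] NOT true = false
[4] false OR false OR false = false
[5.1] NOT false = true
[5.2] NOT false = true
[5] true OR true = true
[6] false OR true = true
[root] true AND true AND true AND false AND true AND true = false
Overall: false → excluded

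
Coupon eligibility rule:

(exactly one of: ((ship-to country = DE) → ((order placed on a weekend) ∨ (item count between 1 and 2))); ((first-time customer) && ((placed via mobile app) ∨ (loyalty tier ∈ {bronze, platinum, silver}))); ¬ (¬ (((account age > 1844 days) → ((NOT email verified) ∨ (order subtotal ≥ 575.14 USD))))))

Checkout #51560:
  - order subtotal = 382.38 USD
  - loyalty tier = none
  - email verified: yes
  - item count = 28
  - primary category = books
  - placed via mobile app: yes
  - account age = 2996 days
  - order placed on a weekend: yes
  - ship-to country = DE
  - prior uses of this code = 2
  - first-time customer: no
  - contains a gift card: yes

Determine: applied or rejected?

Applied

Atomic conditions:
  ship-to country = DE: DE == DE is true
  order placed on a weekend: yes → true
  item count between 1 and 2: 28 in [1, 2] is false
  first-time customer: no → false
  placed via mobile app: yes → true
  loyalty tier ∈ {bronze, platinum, silver}: none is not in the set → false
  account age > 1844 days: 2996 > 1844 is true
  NOT email verified: yes → false
  order subtotal ≥ 575.14 USD: 382.38 ≥ 575.14 is false
Combine:
[1.2] true OR false = true
[1] true → true = true
[2.2] true OR false = true
[2] false AND true = false
[3.1.1.2] false OR false = false
[3.1.1] true → false = false
[3.1] NOT false = true
[3] NOT true = false
[root] exactly-one(true, false, false) = true
Overall: true → applied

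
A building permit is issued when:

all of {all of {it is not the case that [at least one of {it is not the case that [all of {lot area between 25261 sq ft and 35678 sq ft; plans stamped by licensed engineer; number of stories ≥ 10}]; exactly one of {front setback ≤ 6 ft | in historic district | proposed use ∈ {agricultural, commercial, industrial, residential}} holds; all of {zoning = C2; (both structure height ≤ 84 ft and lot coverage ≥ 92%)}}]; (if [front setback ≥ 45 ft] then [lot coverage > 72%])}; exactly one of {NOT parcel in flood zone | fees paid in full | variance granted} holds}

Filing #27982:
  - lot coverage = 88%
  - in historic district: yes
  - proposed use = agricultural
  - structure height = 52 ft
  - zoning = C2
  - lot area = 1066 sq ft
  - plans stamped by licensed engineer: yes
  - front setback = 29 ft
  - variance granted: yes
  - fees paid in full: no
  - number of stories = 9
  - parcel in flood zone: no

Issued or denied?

Atomic conditions:
  lot area between 25261 sq ft and 35678 sq ft: 1066 in [25261, 35678] is false
  plans stamped by licensed engineer: yes → true
  number of stories ≥ 10: 9 ≥ 10 is false
  front setback ≤ 6 ft: 29 ≤ 6 is false
  in historic district: yes → true
  proposed use ∈ {agricultural, commercial, industrial, residential}: agricultural is in the set → true
  zoning = C2: C2 == C2 is true
  structure height ≤ 84 ft: 52 ≤ 84 is true
  lot coverage ≥ 92%: 88 ≥ 92 is false
  front setback ≥ 45 ft: 29 ≥ 45 is false
  lot coverage > 72%: 88 > 72 is true
  NOT parcel in flood zone: no → true
  fees paid in full: no → false
  variance granted: yes → true
Combine:
[1.1.1.1.1] false AND true AND false = false
[1.1.1.1] NOT false = true
[1.1.1.2] exactly-one(false, true, true) = false
[1.1.1.3.2] true AND false = false
[1.1.1.3] true AND false = false
[1.1.1] true OR false OR false = true
[1.1] NOT true = false
[1.2] false → true (antecedent false ⇒ implication holds) = true
[1] false AND true = false
[2] exactly-one(true, false, true) = false
[root] false AND false = false
Overall: false → denied

Denied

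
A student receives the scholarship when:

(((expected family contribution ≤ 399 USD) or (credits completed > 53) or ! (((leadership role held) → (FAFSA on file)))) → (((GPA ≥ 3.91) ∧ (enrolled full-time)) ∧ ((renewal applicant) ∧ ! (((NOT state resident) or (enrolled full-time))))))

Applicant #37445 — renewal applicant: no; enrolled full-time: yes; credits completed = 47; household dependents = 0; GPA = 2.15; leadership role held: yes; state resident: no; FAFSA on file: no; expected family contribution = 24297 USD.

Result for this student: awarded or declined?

Atomic conditions:
  expected family contribution ≤ 399 USD: 24297 ≤ 399 is false
  credits completed > 53: 47 > 53 is false
  leadership role held: yes → true
  FAFSA on file: no → false
  GPA ≥ 3.91: 2.15 ≥ 3.91 is false
  enrolled full-time: yes → true
  renewal applicant: no → false
  NOT state resident: no → true
Combine:
[1.3.1] true → false = false
[1.3] NOT false = true
[1] false OR false OR true = true
[2.1] false AND true = false
[2.2.2.1] true OR true = true
[2.2.2] NOT true = false
[2.2] false AND false = false
[2] false AND false = false
[root] true → false = false
Overall: false → declined

Declined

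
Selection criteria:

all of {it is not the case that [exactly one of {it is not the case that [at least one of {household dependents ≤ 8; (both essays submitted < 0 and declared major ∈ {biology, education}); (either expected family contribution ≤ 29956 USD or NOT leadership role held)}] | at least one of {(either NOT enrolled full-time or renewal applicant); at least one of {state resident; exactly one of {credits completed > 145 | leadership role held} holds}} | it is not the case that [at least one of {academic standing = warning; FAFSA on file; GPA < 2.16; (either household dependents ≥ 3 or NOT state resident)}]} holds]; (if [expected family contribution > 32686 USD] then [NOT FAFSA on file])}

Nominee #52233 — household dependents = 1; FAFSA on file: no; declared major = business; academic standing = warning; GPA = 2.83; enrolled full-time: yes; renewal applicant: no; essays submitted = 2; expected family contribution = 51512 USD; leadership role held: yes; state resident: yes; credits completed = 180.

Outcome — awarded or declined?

Atomic conditions:
  household dependents ≤ 8: 1 ≤ 8 is true
  essays submitted < 0: 2 < 0 is false
  declared major ∈ {biology, education}: business is not in the set → false
  expected family contribution ≤ 29956 USD: 51512 ≤ 29956 is false
  NOT leadership role held: yes → false
  NOT enrolled full-time: yes → false
  renewal applicant: no → false
  state resident: yes → true
  credits completed > 145: 180 > 145 is true
  leadership role held: yes → true
  academic standing = warning: warning == warning is true
  FAFSA on file: no → false
  GPA < 2.16: 2.83 < 2.16 is false
  household dependents ≥ 3: 1 ≥ 3 is false
  NOT state resident: yes → false
  expected family contribution > 32686 USD: 51512 > 32686 is true
  NOT FAFSA on file: no → true
Combine:
[1.1.1.1.2] false AND false = false
[1.1.1.1.3] false OR false = false
[1.1.1.1] true OR false OR false = true
[1.1.1] NOT true = false
[1.1.2.1] false OR false = false
[1.1.2.2.2] exactly-one(true, true) = false
[1.1.2.2] true OR false = true
[1.1.2] false OR true = true
[1.1.3.1.4] false OR false = false
[1.1.3.1] true OR false OR false OR false = true
[1.1.3] NOT true = false
[1.1] exactly-one(false, true, false) = true
[1] NOT true = false
[2] true → true = true
[root] false AND true = false
Overall: false → declined

Declined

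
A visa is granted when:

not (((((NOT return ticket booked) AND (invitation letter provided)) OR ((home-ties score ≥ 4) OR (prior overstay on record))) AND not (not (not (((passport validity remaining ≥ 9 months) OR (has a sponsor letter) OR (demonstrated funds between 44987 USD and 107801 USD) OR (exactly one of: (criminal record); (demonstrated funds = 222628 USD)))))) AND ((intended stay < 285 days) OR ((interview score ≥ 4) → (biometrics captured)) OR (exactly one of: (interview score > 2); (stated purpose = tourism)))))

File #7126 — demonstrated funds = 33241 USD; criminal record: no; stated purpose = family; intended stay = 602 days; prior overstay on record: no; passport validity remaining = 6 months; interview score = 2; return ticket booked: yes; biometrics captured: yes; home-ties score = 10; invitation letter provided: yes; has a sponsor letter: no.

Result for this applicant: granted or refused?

Atomic conditions:
  NOT return ticket booked: yes → false
  invitation letter provided: yes → true
  home-ties score ≥ 4: 10 ≥ 4 is true
  prior overstay on record: no → false
  passport validity remaining ≥ 9 months: 6 ≥ 9 is false
  has a sponsor letter: no → false
  demonstrated funds between 44987 USD and 107801 USD: 33241 in [44987, 107801] is false
  criminal record: no → false
  demonstrated funds = 222628 USD: 33241 == 222628 is false
  intended stay < 285 days: 602 < 285 is false
  interview score ≥ 4: 2 ≥ 4 is false
  biometrics captured: yes → true
  interview score > 2: 2 > 2 is false
  stated purpose = tourism: family == tourism is false
Combine:
[1.1.1] false AND true = false
[1.1.2] true OR false = true
[1.1] false OR true = true
[1.2.1.1.1.4] exactly-one(false, false) = false
[1.2.1.1.1] false OR false OR false OR false = false
[1.2.1.1] NOT false = true
[1.2.1] NOT true = false
[1.2] NOT false = true
[1.3.2] false → true (antecedent false ⇒ implication holds) = true
[1.3.3] exactly-one(false, false) = false
[1.3] false OR true OR false = true
[1] true AND true AND true = true
[root] NOT true = false
Overall: false → refused

Refused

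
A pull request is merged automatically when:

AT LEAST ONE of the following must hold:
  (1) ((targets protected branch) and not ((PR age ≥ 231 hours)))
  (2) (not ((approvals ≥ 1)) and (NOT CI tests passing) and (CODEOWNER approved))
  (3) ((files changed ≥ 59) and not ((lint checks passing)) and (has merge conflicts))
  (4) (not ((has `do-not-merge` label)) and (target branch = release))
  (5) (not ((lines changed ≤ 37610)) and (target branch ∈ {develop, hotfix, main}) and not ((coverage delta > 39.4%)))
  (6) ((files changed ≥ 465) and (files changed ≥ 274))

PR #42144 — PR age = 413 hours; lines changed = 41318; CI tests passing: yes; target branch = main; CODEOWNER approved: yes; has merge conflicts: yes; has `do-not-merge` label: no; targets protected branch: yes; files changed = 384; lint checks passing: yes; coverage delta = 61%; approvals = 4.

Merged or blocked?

Blocked

Atomic conditions:
  targets protected branch: yes → true
  PR age ≥ 231 hours: 413 ≥ 231 is true
  approvals ≥ 1: 4 ≥ 1 is true
  NOT CI tests passing: yes → false
  CODEOWNER approved: yes → true
  files changed ≥ 59: 384 ≥ 59 is true
  lint checks passing: yes → true
  has merge conflicts: yes → true
  has `do-not-merge` label: no → false
  target branch = release: main == release is false
  lines changed ≤ 37610: 41318 ≤ 37610 is false
  target branch ∈ {develop, hotfix, main}: main is in the set → true
  coverage delta > 39.4%: 61 > 39.4 is true
  files changed ≥ 465: 384 ≥ 465 is false
  files changed ≥ 274: 384 ≥ 274 is true
Combine:
[1.2] NOT true = false
[1] true AND false = false
[2.1] NOT true = false
[2] false AND false AND true = false
[3.2] NOT true = false
[3] true AND false AND true = false
[4.1] NOT false = true
[4] true AND false = false
[5.1] NOT false = true
[5.3] NOT true = false
[5] true AND true AND false = false
[6] false AND true = false
[root] false OR false OR false OR false OR false OR false = false
Overall: false → blocked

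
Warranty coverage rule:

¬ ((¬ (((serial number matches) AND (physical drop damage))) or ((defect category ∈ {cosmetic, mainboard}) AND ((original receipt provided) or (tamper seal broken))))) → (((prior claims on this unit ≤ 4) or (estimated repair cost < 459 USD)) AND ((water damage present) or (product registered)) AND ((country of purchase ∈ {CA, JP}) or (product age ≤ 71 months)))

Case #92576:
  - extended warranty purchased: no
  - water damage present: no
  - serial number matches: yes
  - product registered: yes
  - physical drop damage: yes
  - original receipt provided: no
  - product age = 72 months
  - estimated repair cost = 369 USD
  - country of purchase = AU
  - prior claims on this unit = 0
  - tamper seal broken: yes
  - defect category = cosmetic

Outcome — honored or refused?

Honored

Atomic conditions:
  serial number matches: yes → true
  physical drop damage: yes → true
  defect category ∈ {cosmetic, mainboard}: cosmetic is in the set → true
  original receipt provided: no → false
  tamper seal broken: yes → true
  prior claims on this unit ≤ 4: 0 ≤ 4 is true
  estimated repair cost < 459 USD: 369 < 459 is true
  water damage present: no → false
  product registered: yes → true
  country of purchase ∈ {CA, JP}: AU is not in the set → false
  product age ≤ 71 months: 72 ≤ 71 is false
Combine:
[1.1.1.1] true AND true = true
[1.1.1] NOT true = false
[1.1.2.2] false OR true = true
[1.1.2] true AND true = true
[1.1] false OR true = true
[1] NOT true = false
[2.1] true OR true = true
[2.2] false OR true = true
[2.3] false OR false = false
[2] true AND true AND false = false
[root] false → false (antecedent false ⇒ implication holds) = true
Overall: true → honored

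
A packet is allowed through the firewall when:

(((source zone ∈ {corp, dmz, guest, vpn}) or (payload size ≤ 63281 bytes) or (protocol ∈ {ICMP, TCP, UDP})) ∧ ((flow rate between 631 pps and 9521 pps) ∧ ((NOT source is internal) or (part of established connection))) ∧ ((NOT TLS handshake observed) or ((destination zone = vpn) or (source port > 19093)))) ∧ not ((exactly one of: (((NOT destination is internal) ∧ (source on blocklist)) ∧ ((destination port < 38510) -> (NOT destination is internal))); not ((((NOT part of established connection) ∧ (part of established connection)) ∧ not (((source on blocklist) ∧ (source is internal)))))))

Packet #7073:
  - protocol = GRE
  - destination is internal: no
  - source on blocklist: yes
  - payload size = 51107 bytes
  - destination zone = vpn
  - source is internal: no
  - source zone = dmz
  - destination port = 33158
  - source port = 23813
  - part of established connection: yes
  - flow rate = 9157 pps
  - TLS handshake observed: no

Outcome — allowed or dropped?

Atomic conditions:
  source zone ∈ {corp, dmz, guest, vpn}: dmz is in the set → true
  payload size ≤ 63281 bytes: 51107 ≤ 63281 is true
  protocol ∈ {ICMP, TCP, UDP}: GRE is not in the set → false
  flow rate between 631 pps and 9521 pps: 9157 in [631, 9521] is true
  NOT source is internal: no → true
  part of established connection: yes → true
  NOT TLS handshake observed: no → true
  destination zone = vpn: vpn == vpn is true
  source port > 19093: 23813 > 19093 is true
  NOT destination is internal: no → true
  source on blocklist: yes → true
  destination port < 38510: 33158 < 38510 is true
  NOT part of established connection: yes → false
  source is internal: no → false
Combine:
[1.1] true OR true OR false = true
[1.2.2] true OR true = true
[1.2] true AND true = true
[1.3.2] true OR true = true
[1.3] true OR true = true
[1] true AND true AND true = true
[2.1.1.1] true AND true = true
[2.1.1.2] true → true = true
[2.1.1] true AND true = true
[2.1.2.1.1] false AND true = false
[2.1.2.1.2.1] true AND false = false
[2.1.2.1.2] NOT false = true
[2.1.2.1] false AND true = false
[2.1.2] NOT false = true
[2.1] exactly-one(true, true) = false
[2] NOT false = true
[root] true AND true = true
Overall: true → allowed

Allowed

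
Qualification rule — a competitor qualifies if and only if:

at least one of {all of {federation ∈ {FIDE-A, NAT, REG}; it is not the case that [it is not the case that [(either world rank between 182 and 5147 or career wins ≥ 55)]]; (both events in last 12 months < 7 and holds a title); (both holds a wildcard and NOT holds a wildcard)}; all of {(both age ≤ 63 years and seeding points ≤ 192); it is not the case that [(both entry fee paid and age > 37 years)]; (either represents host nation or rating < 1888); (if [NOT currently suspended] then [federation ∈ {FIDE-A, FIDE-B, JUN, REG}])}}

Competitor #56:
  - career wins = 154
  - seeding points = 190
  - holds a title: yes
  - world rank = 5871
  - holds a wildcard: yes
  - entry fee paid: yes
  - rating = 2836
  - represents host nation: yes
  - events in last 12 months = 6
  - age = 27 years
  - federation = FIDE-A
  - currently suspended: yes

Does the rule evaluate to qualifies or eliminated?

Atomic conditions:
  federation ∈ {FIDE-A, NAT, REG}: FIDE-A is in the set → true
  world rank between 182 and 5147: 5871 in [182, 5147] is false
  career wins ≥ 55: 154 ≥ 55 is true
  events in last 12 months < 7: 6 < 7 is true
  holds a title: yes → true
  holds a wildcard: yes → true
  NOT holds a wildcard: yes → false
  age ≤ 63 years: 27 ≤ 63 is true
  seeding points ≤ 192: 190 ≤ 192 is true
  entry fee paid: yes → true
  age > 37 years: 27 > 37 is false
  represents host nation: yes → true
  rating < 1888: 2836 < 1888 is false
  NOT currently suspended: yes → false
  federation ∈ {FIDE-A, FIDE-B, JUN, REG}: FIDE-A is in the set → true
Combine:
[1.2.1.1] false OR true = true
[1.2.1] NOT true = false
[1.2] NOT false = true
[1.3] true AND true = true
[1.4] true AND false = false
[1] true AND true AND true AND false = false
[2.1] true AND true = true
[2.2.1] true AND false = false
[2.2] NOT false = true
[2.3] true OR false = true
[2.4] false → true (antecedent false ⇒ implication holds) = true
[2] true AND true AND true AND true = true
[root] false OR true = true
Overall: true → qualifies

Qualifies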